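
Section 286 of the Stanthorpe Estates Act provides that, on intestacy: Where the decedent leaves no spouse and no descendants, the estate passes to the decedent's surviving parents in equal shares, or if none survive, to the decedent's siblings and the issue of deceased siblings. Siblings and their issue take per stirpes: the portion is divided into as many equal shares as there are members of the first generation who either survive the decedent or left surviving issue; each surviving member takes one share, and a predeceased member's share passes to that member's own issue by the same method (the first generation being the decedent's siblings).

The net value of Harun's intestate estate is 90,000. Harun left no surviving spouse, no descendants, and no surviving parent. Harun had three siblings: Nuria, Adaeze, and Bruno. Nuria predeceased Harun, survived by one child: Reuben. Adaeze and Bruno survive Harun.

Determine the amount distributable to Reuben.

The entire 90,000 passes to the siblings and their issue.
That amount (90,000) is divided into 3 shares of 30,000: Adaeze and Bruno each take 30,000; Nuria's 30,000 share passes to Nuria's issue.
Nuria's share (30,000) passes entirely to Reuben.

Reuben receives 30,000.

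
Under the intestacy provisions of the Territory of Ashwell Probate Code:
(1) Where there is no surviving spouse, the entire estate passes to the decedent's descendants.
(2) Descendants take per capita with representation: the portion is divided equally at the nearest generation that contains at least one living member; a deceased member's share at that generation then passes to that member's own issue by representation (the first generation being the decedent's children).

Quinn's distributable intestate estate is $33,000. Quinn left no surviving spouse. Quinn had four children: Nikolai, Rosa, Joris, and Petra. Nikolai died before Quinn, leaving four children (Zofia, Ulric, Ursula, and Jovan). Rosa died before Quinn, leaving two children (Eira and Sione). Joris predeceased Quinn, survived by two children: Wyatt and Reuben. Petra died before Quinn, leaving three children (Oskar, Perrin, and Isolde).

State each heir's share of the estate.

Zofia: $3,000; Ulric: $3,000; Ursula: $3,000; Jovan: $3,000; Eira: $3,000; Sione: $3,000; Wyatt: $3,000; Reuben: $3,000; Oskar: $3,000; Perrin: $3,000; Isolde: $3,000

The entire $33,000 passes to the descendants.
No child survives, so the initial division is made at the grandchildren's generation.
That amount ($33,000) is divided into 11 shares of $3,000: Zofia, Ulric, Ursula, Jovan, Eira, Sione, Wyatt, Reuben, Oskar, Perrin, and Isolde each take $3,000.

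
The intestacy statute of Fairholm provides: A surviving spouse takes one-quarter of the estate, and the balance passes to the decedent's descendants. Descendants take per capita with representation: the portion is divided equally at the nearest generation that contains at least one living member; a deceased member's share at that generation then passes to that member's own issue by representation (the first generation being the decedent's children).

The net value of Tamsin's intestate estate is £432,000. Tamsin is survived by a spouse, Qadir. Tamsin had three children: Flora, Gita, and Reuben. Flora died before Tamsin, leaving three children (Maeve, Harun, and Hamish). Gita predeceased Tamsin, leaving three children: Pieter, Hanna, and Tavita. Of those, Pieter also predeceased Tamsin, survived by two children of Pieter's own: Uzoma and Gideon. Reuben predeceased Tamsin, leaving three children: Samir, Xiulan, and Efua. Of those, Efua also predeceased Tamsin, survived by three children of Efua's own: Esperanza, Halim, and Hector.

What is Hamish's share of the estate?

Qadir takes one-quarter of £432,000 = £108,000. The remaining £324,000 passes to the descendants.
No child survives, so the initial division is made at the grandchildren's generation.
The descendants' portion (£324,000) is divided into 9 shares of £36,000: Maeve, Harun, Hamish, Hanna, Tavita, Samir, and Xiulan each take £36,000; Pieter's £36,000 share passes to Pieter's issue; Efua's £36,000 share passes to Efua's issue.
Pieter's share (£36,000) is divided into 2 shares of £18,000: Uzoma and Gideon each take £18,000.
Efua's share (£36,000) is divided into 3 shares of £12,000: Esperanza, Halim, and Hector each take £12,000.

Hamish receives £36,000.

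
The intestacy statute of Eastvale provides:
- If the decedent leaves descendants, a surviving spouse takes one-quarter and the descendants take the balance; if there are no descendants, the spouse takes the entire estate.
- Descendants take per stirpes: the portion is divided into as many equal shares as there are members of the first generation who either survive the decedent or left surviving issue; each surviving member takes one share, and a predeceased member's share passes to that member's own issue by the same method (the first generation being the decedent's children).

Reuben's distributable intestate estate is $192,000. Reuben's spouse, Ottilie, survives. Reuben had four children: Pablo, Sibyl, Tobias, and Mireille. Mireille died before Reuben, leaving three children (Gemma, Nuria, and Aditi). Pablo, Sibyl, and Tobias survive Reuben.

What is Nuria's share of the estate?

Nuria receives $12,000.

Ottilie takes one-quarter of $192,000 = $48,000. The remaining $144,000 passes to the descendants.
The descendants' portion ($144,000) is divided into 4 shares of $36,000: Pablo, Sibyl, and Tobias each take $36,000; Mireille's $36,000 share passes to Mireille's issue.
Mireille's share ($36,000) is divided into 3 shares of $12,000: Gemma, Nuria, and Aditi each take $12,000.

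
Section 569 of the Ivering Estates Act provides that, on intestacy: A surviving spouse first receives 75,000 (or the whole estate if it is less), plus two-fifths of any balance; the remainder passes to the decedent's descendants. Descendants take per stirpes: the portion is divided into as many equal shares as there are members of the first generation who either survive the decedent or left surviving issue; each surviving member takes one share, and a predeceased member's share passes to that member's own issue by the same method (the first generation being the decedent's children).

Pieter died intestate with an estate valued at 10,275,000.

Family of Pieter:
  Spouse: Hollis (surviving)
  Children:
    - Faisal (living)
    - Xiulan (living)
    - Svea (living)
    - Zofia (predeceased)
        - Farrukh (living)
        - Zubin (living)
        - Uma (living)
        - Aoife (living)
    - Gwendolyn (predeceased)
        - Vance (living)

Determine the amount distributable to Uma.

Uma receives 306,000.

Hollis first takes 75,000, leaving a balance of 10,200,000. Hollis then takes two-fifths of the balance (4,080,000), for a total of 4,155,000. The remaining 6,120,000 passes to the descendants.
The descendants' portion (6,120,000) is divided into 5 shares of 1,224,000: Faisal, Xiulan, and Svea each take 1,224,000; Zofia's 1,224,000 share passes to Zofia's issue; Gwendolyn's 1,224,000 share passes to Gwendolyn's issue.
Zofia's share (1,224,000) is divided into 4 shares of 306,000: Farrukh, Zubin, Uma, and Aoife each take 306,000.
Gwendolyn's share (1,224,000) passes entirely to Vance.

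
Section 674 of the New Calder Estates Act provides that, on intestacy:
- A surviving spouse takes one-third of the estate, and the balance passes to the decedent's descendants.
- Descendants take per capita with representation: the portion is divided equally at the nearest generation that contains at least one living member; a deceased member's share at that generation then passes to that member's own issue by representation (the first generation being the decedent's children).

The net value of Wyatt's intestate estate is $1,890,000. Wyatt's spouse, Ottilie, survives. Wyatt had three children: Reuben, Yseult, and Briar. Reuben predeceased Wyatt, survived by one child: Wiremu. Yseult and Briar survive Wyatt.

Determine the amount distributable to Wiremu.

Ottilie takes one-third of $1,890,000 = $630,000. The remaining $1,260,000 passes to the descendants.
The descendants' portion ($1,260,000) is divided into 3 shares of $420,000: Yseult and Briar each take $420,000; Reuben's $420,000 share passes to Reuben's issue.
Reuben's share ($420,000) passes entirely to Wiremu.

Wiremu receives $420,000.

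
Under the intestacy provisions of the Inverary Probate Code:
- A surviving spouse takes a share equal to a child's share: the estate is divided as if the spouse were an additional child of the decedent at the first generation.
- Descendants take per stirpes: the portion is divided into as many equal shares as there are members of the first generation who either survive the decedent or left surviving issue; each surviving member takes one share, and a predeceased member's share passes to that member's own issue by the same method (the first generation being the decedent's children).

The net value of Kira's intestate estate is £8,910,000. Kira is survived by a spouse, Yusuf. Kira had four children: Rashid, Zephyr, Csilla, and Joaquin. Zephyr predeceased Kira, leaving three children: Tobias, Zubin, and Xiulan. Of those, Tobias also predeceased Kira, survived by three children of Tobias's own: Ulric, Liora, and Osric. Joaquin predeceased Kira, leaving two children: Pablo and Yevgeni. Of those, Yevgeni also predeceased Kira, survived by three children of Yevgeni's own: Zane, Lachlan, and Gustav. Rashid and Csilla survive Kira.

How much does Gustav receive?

The spouse counts as an additional share at the children's level, so there are 5 primary shares of £1,782,000. Yusuf takes one such share (£1,782,000).
The children's combined portion (£7,128,000) is divided into 4 shares of £1,782,000: Rashid and Csilla each take £1,782,000; Zephyr's £1,782,000 share passes to Zephyr's issue; Joaquin's £1,782,000 share passes to Joaquin's issue.
Zephyr's share (£1,782,000) is divided into 3 shares of £594,000: Zubin and Xiulan each take £594,000; Tobias's £594,000 share passes to Tobias's issue.
Tobias's share (£594,000) is divided into 3 shares of £198,000: Ulric, Liora, and Osric each take £198,000.
Joaquin's share (£1,782,000) is divided into 2 shares of £891,000: Pablo takes £891,000; Yevgeni's £891,000 share passes to Yevgeni's issue.
Yevgeni's share (£891,000) is divided into 3 shares of £297,000: Zane, Lachlan, and Gustav each take £297,000.

Gustav receives £297,000.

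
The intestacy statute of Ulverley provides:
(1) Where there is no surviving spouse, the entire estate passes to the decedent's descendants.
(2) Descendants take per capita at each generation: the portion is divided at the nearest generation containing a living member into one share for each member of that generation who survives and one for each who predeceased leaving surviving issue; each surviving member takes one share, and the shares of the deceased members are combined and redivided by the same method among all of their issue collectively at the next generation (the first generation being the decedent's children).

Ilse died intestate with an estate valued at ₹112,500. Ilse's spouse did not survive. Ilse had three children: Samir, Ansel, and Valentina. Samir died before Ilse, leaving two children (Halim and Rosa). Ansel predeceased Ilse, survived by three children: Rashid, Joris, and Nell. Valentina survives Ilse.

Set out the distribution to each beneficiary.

Halim: ₹15,000; Rosa: ₹15,000; Rashid: ₹15,000; Joris: ₹15,000; Nell: ₹15,000; Valentina: ₹37,500

The entire ₹112,500 passes to the descendants.
That amount (₹112,500) is divided at the children's generation into 3 shares of ₹37,500. Valentina takes ₹37,500. The 2 shares of the deceased (Samir and Ansel) are combined into a pool of ₹75,000.
That pool (₹75,000) is divided at the grandchildren's generation equally among Halim, Rosa, Rashid, Joris, and Nell: ₹15,000 each.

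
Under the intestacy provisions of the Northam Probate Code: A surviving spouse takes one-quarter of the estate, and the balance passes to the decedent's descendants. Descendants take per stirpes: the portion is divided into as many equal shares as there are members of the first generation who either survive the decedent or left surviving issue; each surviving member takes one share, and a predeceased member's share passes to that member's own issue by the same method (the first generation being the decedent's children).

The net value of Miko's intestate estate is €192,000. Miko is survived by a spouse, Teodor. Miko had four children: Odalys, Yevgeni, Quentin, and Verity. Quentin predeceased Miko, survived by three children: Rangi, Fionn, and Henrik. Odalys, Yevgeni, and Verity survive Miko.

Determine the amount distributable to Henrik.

Henrik receives €12,000.

Teodor takes one-quarter of €192,000 = €48,000. The remaining €144,000 passes to the descendants.
The descendants' portion (€144,000) is divided into 4 shares of €36,000: Odalys, Yevgeni, and Verity each take €36,000; Quentin's €36,000 share passes to Quentin's issue.
Quentin's share (€36,000) is divided into 3 shares of €12,000: Rangi, Fionn, and Henrik each take €12,000.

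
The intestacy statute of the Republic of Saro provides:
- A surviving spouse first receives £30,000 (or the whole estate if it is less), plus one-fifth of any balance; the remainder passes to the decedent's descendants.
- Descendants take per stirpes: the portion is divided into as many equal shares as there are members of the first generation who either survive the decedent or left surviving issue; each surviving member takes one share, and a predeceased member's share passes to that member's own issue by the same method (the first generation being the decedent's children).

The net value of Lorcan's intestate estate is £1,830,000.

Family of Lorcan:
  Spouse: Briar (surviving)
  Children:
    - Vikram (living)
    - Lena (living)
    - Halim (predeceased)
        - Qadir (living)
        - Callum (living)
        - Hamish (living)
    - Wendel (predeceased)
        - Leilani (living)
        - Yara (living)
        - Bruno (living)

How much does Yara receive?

Briar first takes £30,000, leaving a balance of £1,800,000. Briar then takes one-fifth of the balance (£360,000), for a total of £390,000. The remaining £1,440,000 passes to the descendants.
The descendants' portion (£1,440,000) is divided into 4 shares of £360,000: Vikram and Lena each take £360,000; Halim's £360,000 share passes to Halim's issue; Wendel's £360,000 share passes to Wendel's issue.
Halim's share (£360,000) is divided into 3 shares of £120,000: Qadir, Callum, and Hamish each take £120,000.
Wendel's share (£360,000) is divided into 3 shares of £120,000: Leilani, Yara, and Bruno each take £120,000.

Yara receives £120,000.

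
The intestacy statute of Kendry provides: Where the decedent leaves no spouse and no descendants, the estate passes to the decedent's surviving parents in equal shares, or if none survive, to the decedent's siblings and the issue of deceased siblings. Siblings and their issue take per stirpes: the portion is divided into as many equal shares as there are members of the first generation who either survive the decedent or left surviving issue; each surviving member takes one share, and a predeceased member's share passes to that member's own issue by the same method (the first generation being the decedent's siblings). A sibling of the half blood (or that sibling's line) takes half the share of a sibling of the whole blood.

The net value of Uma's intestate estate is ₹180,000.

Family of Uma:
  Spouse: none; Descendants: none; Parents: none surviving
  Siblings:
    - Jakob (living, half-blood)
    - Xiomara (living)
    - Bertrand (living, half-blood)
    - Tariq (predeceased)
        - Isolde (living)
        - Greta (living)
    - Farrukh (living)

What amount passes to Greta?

Greta receives ₹22,500.

The entire ₹180,000 passes to the siblings and their issue.
Counting each half-blood sibling's line as half a unit, there are 4 units in ₹180,000, so one unit is ₹45,000. Whole-blood lines (Xiomara, Tariq, and Farrukh) take ₹45,000 each; half-blood lines (Jakob and Bertrand) take ₹22,500 each.
Tariq's share (₹45,000) is divided into 2 shares of ₹22,500: Isolde and Greta each take ₹22,500.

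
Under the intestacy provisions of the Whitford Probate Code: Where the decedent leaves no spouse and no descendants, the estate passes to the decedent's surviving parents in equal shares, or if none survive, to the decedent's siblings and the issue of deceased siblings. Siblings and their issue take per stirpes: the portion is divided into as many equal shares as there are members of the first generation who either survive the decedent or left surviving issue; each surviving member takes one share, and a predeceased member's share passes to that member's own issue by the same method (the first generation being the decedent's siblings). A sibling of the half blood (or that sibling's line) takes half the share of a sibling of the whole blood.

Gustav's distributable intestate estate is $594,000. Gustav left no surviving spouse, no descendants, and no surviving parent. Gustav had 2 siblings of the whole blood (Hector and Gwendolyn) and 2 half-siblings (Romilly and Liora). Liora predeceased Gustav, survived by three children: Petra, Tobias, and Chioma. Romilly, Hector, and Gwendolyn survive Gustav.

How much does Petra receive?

The entire $594,000 passes to the siblings and their issue.
Counting each half-blood sibling's line as half a unit, there are 3 units in $594,000, so one unit is $198,000. Whole-blood lines (Hector and Gwendolyn) take $198,000 each; half-blood lines (Romilly and Liora) take $99,000 each.
Liora's share ($99,000) is divided into 3 shares of $33,000: Petra, Tobias, and Chioma each take $33,000.

Petra receives $33,000.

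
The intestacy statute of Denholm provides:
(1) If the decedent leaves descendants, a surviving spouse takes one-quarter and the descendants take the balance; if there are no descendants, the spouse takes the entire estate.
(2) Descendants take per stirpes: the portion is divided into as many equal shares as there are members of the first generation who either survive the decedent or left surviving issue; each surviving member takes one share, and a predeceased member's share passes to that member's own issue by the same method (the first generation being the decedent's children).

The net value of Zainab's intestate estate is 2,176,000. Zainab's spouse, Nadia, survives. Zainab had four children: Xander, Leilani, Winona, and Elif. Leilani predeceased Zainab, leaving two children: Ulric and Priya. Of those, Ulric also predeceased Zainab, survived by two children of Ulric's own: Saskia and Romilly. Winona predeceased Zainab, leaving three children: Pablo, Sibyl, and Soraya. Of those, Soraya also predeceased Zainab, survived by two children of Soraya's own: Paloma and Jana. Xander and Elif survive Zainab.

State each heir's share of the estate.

Nadia: 544,000; Xander: 408,000; Saskia: 102,000; Romilly: 102,000; Priya: 204,000; Pablo: 136,000; Sibyl: 136,000; Paloma: 68,000; Jana: 68,000; Elif: 408,000

Nadia takes one-quarter of 2,176,000 = 544,000. The remaining 1,632,000 passes to the descendants.
The descendants' portion (1,632,000) is divided into 4 shares of 408,000: Xander and Elif each take 408,000; Leilani's 408,000 share passes to Leilani's issue; Winona's 408,000 share passes to Winona's issue.
Leilani's share (408,000) is divided into 2 shares of 204,000: Priya takes 204,000; Ulric's 204,000 share passes to Ulric's issue.
Ulric's share (204,000) is divided into 2 shares of 102,000: Saskia and Romilly each take 102,000.
Winona's share (408,000) is divided into 3 shares of 136,000: Pablo and Sibyl each take 136,000; Soraya's 136,000 share passes to Soraya's issue.
Soraya's share (136,000) is divided into 2 shares of 68,000: Paloma and Jana each take 68,000.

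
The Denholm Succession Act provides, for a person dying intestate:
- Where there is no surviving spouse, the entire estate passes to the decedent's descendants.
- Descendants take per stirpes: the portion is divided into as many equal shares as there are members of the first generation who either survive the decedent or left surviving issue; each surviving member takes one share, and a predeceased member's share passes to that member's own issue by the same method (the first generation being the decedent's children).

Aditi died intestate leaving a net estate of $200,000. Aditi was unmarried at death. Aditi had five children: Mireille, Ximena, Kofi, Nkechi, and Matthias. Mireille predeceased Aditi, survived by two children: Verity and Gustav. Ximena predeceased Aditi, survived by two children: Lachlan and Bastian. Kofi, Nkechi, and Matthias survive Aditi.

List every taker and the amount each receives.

The entire $200,000 passes to the descendants.
That amount ($200,000) is divided into 5 shares of $40,000: Kofi, Nkechi, and Matthias each take $40,000; Mireille's $40,000 share passes to Mireille's issue; Ximena's $40,000 share passes to Ximena's issue.
Mireille's share ($40,000) is divided into 2 shares of $20,000: Verity and Gustav each take $20,000.
Ximena's share ($40,000) is divided into 2 shares of $20,000: Lachlan and Bastian each take $20,000.

Verity: $20,000; Gustav: $20,000; Lachlan: $20,000; Bastian: $20,000; Kofi: $40,000; Nkechi: $40,000; Matthias: $40,000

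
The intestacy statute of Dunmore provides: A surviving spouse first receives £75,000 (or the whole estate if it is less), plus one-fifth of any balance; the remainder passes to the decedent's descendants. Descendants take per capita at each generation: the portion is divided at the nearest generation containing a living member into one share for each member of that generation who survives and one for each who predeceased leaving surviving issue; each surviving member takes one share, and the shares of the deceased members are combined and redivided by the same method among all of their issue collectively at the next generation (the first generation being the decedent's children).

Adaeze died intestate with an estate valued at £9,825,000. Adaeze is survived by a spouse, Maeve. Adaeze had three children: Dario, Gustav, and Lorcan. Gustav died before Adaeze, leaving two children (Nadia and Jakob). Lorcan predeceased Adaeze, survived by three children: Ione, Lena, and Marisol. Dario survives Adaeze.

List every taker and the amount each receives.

Maeve first takes £75,000, leaving a balance of £9,750,000. Maeve then takes one-fifth of the balance (£1,950,000), for a total of £2,025,000. The remaining £7,800,000 passes to the descendants.
The descendants' portion (£7,800,000) is divided at the children's generation into 3 shares of £2,600,000. Dario takes £2,600,000. The 2 shares of the deceased (Gustav and Lorcan) are combined into a pool of £5,200,000.
That pool (£5,200,000) is divided at the grandchildren's generation equally among Nadia, Jakob, Ione, Lena, and Marisol: £1,040,000 each.

Maeve: £2,025,000; Dario: £2,600,000; Nadia: £1,040,000; Jakob: £1,040,000; Ione: £1,040,000; Lena: £1,040,000; Marisol: £1,040,000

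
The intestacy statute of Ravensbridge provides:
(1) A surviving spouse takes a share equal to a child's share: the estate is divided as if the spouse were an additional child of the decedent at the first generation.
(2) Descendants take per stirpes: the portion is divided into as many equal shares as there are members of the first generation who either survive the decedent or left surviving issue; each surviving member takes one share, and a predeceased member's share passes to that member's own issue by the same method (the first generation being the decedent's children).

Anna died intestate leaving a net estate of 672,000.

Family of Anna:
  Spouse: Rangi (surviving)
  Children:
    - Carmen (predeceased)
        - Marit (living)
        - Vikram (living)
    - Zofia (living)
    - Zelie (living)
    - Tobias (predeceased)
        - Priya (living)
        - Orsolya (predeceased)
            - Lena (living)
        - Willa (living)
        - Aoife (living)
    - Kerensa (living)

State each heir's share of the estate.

The spouse counts as an additional share at the children's level, so there are 6 primary shares of 112,000. Rangi takes one such share (112,000).
The children's combined portion (560,000) is divided into 5 shares of 112,000: Zofia, Zelie, and Kerensa each take 112,000; Carmen's 112,000 share passes to Carmen's issue; Tobias's 112,000 share passes to Tobias's issue.
Carmen's share (112,000) is divided into 2 shares of 56,000: Marit and Vikram each take 56,000.
Tobias's share (112,000) is divided into 4 shares of 28,000: Priya, Willa, and Aoife each take 28,000; Orsolya's 28,000 share passes to Orsolya's issue.
Orsolya's share (28,000) passes entirely to Lena.

Rangi: 112,000; Marit: 56,000; Vikram: 56,000; Zofia: 112,000; Zelie: 112,000; Priya: 28,000; Lena: 28,000; Willa: 28,000; Aoife: 28,000; Kerensa: 112,000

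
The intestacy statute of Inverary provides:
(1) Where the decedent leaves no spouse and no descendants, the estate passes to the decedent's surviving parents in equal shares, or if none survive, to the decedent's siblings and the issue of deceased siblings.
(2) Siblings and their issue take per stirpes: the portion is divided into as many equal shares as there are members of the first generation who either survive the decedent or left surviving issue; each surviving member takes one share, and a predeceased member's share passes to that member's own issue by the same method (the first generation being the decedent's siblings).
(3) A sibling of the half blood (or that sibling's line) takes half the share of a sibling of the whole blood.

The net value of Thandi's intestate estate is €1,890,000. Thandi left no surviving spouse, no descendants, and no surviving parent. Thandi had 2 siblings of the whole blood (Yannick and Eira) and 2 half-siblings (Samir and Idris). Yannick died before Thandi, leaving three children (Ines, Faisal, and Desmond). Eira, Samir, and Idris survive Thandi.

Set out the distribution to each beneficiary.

Ines: €210,000; Faisal: €210,000; Desmond: €210,000; Eira: €630,000; Samir: €315,000; Idris: €315,000

The entire €1,890,000 passes to the siblings and their issue.
Counting each half-blood sibling's line as half a unit, there are 3 units in €1,890,000, so one unit is €630,000. Whole-blood lines (Yannick and Eira) take €630,000 each; half-blood lines (Samir and Idris) take €315,000 each.
Yannick's share (€630,000) is divided into 3 shares of €210,000: Ines, Faisal, and Desmond each take €210,000.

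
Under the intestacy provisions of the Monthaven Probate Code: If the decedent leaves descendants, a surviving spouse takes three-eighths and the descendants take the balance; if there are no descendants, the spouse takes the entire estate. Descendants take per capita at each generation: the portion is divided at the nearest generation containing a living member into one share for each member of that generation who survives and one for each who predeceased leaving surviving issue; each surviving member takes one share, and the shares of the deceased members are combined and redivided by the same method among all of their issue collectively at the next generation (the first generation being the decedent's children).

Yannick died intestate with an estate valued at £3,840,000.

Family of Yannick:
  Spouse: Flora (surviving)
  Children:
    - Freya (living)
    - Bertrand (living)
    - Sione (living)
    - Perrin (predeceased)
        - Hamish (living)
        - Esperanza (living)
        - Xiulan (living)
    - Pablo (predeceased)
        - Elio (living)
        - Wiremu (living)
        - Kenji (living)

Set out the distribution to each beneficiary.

Flora: £1,440,000; Freya: £480,000; Bertrand: £480,000; Sione: £480,000; Hamish: £160,000; Esperanza: £160,000; Xiulan: £160,000; Elio: £160,000; Wiremu: £160,000; Kenji: £160,000

Flora takes three-eighths of £3,840,000 = £1,440,000. The remaining £2,400,000 passes to the descendants.
The descendants' portion (£2,400,000) is divided at the children's generation into 5 shares of £480,000. Freya, Bertrand, and Sione each take £480,000. The 2 shares of the deceased (Perrin and Pablo) are combined into a pool of £960,000.
That pool (£960,000) is divided at the grandchildren's generation equally among Hamish, Esperanza, Xiulan, Elio, Wiremu, and Kenji: £160,000 each.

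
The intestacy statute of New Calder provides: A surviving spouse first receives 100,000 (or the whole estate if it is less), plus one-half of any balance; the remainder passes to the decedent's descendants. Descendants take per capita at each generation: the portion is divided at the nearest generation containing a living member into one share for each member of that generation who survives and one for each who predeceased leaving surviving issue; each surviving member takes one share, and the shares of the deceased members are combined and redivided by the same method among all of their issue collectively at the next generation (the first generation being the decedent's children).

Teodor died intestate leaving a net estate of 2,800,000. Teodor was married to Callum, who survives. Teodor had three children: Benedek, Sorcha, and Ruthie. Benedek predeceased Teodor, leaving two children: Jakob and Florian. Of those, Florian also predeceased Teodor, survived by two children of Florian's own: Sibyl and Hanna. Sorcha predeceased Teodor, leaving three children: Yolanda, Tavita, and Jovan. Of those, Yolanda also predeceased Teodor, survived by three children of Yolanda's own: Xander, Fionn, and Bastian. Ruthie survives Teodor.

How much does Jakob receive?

Jakob receives 180,000.

Callum first takes 100,000, leaving a balance of 2,700,000. Callum then takes one-half of the balance (1,350,000), for a total of 1,450,000. The remaining 1,350,000 passes to the descendants.
The descendants' portion (1,350,000) is divided at the children's generation into 3 shares of 450,000. Ruthie takes 450,000. The 2 shares of the deceased (Benedek and Sorcha) are combined into a pool of 900,000.
That pool (900,000) is divided at the grandchildren's generation into 5 shares of 180,000. Jakob, Tavita, and Jovan each take 180,000. The 2 shares of the deceased (Florian and Yolanda) are combined into a pool of 360,000.
That pool (360,000) is divided at the great-grandchildren's generation equally among Sibyl, Hanna, Xander, Fionn, and Bastian: 72,000 each.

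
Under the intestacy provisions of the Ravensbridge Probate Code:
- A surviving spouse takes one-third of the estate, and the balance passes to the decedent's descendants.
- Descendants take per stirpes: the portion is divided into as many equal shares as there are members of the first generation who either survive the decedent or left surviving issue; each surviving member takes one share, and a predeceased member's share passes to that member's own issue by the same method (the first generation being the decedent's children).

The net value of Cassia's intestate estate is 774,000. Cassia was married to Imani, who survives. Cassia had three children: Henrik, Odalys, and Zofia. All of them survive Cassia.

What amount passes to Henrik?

Henrik receives 172,000.

Imani takes one-third of 774,000 = 258,000. The remaining 516,000 passes to the descendants.
The descendants' portion (516,000) is divided into 3 shares of 172,000: Henrik, Odalys, and Zofia each take 172,000.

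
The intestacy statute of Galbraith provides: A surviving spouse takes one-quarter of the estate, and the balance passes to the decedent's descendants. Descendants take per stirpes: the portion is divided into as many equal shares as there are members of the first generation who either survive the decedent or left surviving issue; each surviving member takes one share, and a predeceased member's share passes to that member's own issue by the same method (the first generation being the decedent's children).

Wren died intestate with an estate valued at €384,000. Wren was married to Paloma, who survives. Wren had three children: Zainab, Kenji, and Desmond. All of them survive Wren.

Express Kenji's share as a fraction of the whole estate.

Kenji receives 1/4 of the estate.

Paloma takes one-quarter of €384,000 = €96,000. The remaining €288,000 passes to the descendants.
The descendants' portion (€288,000) is divided into 3 shares of €96,000: Zainab, Kenji, and Desmond each take €96,000.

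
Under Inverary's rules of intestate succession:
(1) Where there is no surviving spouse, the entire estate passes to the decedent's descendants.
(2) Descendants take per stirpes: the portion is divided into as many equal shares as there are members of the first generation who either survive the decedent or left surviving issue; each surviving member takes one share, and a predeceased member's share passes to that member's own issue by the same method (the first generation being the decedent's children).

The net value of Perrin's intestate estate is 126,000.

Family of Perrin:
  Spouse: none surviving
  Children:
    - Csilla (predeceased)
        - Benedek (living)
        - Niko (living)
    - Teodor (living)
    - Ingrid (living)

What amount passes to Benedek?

The entire 126,000 passes to the descendants.
That amount (126,000) is divided into 3 shares of 42,000: Teodor and Ingrid each take 42,000; Csilla's 42,000 share passes to Csilla's issue.
Csilla's share (42,000) is divided into 2 shares of 21,000: Benedek and Niko each take 21,000.

Benedek receives 21,000.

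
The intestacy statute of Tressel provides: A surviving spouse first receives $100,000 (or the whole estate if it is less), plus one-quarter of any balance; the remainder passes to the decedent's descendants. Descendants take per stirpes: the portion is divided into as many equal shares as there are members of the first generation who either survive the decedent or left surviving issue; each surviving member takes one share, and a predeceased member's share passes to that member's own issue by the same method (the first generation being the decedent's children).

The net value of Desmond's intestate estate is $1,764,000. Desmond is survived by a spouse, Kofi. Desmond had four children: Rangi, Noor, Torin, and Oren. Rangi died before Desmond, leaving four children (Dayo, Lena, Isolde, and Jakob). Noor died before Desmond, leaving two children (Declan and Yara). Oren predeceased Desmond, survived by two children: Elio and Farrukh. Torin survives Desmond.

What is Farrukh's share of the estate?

Kofi first takes $100,000, leaving a balance of $1,664,000. Kofi then takes one-quarter of the balance ($416,000), for a total of $516,000. The remaining $1,248,000 passes to the descendants.
The descendants' portion ($1,248,000) is divided into 4 shares of $312,000: Torin takes $312,000; Rangi's $312,000 share passes to Rangi's issue; Noor's $312,000 share passes to Noor's issue; Oren's $312,000 share passes to Oren's issue.
Rangi's share ($312,000) is divided into 4 shares of $78,000: Dayo, Lena, Isolde, and Jakob each take $78,000.
Noor's share ($312,000) is divided into 2 shares of $156,000: Declan and Yara each take $156,000.
Oren's share ($312,000) is divided into 2 shares of $156,000: Elio and Farrukh each take $156,000.

Farrukh receives $156,000.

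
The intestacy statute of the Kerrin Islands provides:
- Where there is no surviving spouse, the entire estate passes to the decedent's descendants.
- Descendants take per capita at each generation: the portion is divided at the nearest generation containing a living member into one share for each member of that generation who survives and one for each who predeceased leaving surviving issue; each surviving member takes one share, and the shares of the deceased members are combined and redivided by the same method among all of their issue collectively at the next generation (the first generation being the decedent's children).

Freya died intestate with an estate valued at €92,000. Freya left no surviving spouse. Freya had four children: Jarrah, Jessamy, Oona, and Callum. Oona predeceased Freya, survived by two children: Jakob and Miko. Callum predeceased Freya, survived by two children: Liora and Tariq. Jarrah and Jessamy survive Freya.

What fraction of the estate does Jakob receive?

The entire €92,000 passes to the descendants.
That amount (€92,000) is divided at the children's generation into 4 shares of €23,000. Jarrah and Jessamy each take €23,000. The 2 shares of the deceased (Oona and Callum) are combined into a pool of €46,000.
That pool (€46,000) is divided at the grandchildren's generation equally among Jakob, Miko, Liora, and Tariq: €11,500 each.

Jakob receives 1/8 of the estate.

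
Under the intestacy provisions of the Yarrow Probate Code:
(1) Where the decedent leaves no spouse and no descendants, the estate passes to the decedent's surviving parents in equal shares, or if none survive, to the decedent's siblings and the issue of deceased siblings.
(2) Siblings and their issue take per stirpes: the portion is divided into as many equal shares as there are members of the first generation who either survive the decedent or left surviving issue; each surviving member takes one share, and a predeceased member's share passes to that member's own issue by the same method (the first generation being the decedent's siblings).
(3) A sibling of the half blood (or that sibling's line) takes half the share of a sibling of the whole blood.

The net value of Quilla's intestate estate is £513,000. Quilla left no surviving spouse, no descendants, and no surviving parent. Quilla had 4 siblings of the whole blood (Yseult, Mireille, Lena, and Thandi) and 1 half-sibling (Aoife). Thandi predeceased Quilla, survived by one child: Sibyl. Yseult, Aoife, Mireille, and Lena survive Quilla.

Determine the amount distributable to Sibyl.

Sibyl receives £114,000.

The entire £513,000 passes to the siblings and their issue.
Counting each half-blood sibling's line as half a unit, there are 9/2 units in £513,000, so one unit is £114,000. Whole-blood lines (Yseult, Mireille, Lena, and Thandi) take £114,000 each; half-blood lines (Aoife) take £57,000 each.
Thandi's share (£114,000) passes entirely to Sibyl.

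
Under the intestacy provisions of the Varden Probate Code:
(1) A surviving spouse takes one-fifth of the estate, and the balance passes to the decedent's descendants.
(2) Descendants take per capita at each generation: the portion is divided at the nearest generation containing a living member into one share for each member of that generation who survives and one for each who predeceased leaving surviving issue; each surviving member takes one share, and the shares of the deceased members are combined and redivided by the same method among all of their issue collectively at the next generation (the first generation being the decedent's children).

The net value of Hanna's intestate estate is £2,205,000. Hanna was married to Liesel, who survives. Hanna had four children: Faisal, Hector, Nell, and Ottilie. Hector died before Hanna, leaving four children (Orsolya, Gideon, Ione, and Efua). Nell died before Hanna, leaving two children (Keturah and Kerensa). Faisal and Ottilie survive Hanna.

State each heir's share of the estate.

Liesel takes one-fifth of £2,205,000 = £441,000. The remaining £1,764,000 passes to the descendants.
The descendants' portion (£1,764,000) is divided at the children's generation into 4 shares of £441,000. Faisal and Ottilie each take £441,000. The 2 shares of the deceased (Hector and Nell) are combined into a pool of £882,000.
That pool (£882,000) is divided at the grandchildren's generation equally among Orsolya, Gideon, Ione, Efua, Keturah, and Kerensa: £147,000 each.

Liesel: £441,000; Faisal: £441,000; Orsolya: £147,000; Gideon: £147,000; Ione: £147,000; Efua: £147,000; Keturah: £147,000; Kerensa: £147,000; Ottilie: £441,000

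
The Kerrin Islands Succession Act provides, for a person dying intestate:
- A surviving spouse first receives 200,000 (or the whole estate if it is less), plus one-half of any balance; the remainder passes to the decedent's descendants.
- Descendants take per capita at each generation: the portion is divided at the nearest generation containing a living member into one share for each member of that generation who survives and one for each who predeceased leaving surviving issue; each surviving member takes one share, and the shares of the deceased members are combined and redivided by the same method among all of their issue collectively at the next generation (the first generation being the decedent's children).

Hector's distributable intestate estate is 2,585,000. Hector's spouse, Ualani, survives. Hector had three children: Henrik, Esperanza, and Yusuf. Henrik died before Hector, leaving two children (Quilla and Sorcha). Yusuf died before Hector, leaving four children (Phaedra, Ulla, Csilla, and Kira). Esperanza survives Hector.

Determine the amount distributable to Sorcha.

Sorcha receives 132,500.

Ualani first takes 200,000, leaving a balance of 2,385,000. Ualani then takes one-half of the balance (1,192,500), for a total of 1,392,500. The remaining 1,192,500 passes to the descendants.
The descendants' portion (1,192,500) is divided at the children's generation into 3 shares of 397,500. Esperanza takes 397,500. The 2 shares of the deceased (Henrik and Yusuf) are combined into a pool of 795,000.
That pool (795,000) is divided at the grandchildren's generation equally among Quilla, Sorcha, Phaedra, Ulla, Csilla, and Kira: 132,500 each.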